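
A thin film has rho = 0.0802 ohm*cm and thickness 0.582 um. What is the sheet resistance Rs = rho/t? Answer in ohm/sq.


Step 1: Convert thickness to cm: t = 0.582 um = 5.8200e-05 cm
Step 2: Rs = rho / t = 0.0802 / 5.8200e-05
Step 3: Rs = 1378.0 ohm/sq

1378.0


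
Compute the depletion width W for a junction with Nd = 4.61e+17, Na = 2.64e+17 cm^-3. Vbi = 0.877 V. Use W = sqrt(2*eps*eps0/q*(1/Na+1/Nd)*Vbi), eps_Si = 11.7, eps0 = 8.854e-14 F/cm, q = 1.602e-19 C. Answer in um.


Step 1: 1/Na + 1/Nd = 1/2.64e+17 + 1/4.61e+17 = 5.95708e-18
Step 2: 2*eps*eps0/q = 2*11.7*8.854e-14/1.602e-19 = 1.293281e+07
Step 3: W^2 = 1.293281e+07 * 5.95708e-18 * 0.877 = 6.75656e-11
Step 4: W = sqrt(6.75656e-11) = 8.220e-06 cm = 0.0822 um

0.0822


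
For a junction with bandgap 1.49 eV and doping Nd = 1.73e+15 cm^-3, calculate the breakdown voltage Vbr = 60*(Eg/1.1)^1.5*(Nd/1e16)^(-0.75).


Step 1: Eg/1.1 = 1.49/1.1 = 1.354545
Step 2: (Eg/1.1)^1.5 = 1.354545^1.5 = 1.576486
Step 3: (Nd/1e16)^(-0.75) = (0.173)^(-0.75) = 3.727910
Step 4: Vbr = 60 * 1.576486 * 3.727910 = 352.6 V

352.6


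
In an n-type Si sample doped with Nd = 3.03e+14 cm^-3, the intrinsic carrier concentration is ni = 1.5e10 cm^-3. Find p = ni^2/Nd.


Step 1: Since Nd >> ni, n ≈ Nd = 3.03e+14 cm^-3
Step 2: p = ni^2 / n = (1.5e10)^2 / 3.03e+14
Step 3: p = 2.25e20 / 3.03e+14 = 7.43e+05 cm^-3

7.43e+05


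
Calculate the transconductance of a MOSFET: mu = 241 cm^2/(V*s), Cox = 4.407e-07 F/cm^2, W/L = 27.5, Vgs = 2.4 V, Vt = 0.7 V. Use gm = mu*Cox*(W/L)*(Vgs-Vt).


Step 1: Vov = Vgs - Vt = 2.4 - 0.7 = 1.7 V
Step 2: gm = mu * Cox * (W/L) * Vov
Step 3: gm = 241 * 4.407e-07 * 27.5 * 1.7 = 4.97e-03 S

4.97e-03


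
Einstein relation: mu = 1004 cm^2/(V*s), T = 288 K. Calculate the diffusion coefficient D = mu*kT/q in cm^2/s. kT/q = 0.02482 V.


Step 1: D = mu * (kT/q)
Step 2: D = 1004 * 0.02482
Step 3: D = 24.92 cm^2/s

24.92


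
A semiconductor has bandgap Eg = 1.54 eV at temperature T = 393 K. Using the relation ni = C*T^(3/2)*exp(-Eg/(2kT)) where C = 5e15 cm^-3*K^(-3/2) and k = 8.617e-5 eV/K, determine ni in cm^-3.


Step 1: Compute kT = 8.617e-5 * 393 = 0.03386481 eV
Step 2: Exponent = -Eg/(2kT) = -1.54/(2*0.03386481) = -22.73747
Step 3: T^(3/2) = 393^1.5 = 7790.92
Step 4: ni = 5e15 * 7790.92 * exp(-22.73747) = 5.20e+09 cm^-3

5.20e+09


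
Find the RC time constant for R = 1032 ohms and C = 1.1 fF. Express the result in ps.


Step 1: tau = R * C
Step 2: tau = 1032 * 1.1 fF = 1032 * 1.1e-15 F
Step 3: tau = 1.1352e-12 s = 1.1352 ps

1.1352


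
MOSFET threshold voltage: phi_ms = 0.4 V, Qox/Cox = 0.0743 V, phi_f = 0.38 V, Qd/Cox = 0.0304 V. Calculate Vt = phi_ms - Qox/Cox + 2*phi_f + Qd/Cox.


Step 1: Vt = phi_ms - Qox/Cox + 2*phi_f + Qd/Cox
Step 2: Vt = 0.4 - 0.0743 + 2*0.38 + 0.0304
Step 3: Vt = 0.4 - 0.0743 + 0.76 + 0.0304
Step 4: Vt = 1.1161 V

1.1161


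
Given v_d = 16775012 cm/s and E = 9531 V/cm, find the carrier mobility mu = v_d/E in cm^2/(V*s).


Step 1: mu = v_d / E
Step 2: mu = 16775012 / 9531
Step 3: mu = 1760.05 cm^2/(V*s)

1760.05


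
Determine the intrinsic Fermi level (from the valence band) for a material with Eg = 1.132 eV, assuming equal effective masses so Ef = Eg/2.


Step 1: For an intrinsic semiconductor, the Fermi level sits at midgap.
Step 2: Ef = Eg / 2 = 1.132 / 2 = 0.566 eV

0.566


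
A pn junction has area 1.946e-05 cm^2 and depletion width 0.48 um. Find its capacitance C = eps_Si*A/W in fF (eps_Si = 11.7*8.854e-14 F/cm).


Step 1: eps_Si = 11.7 * 8.854e-14 = 1.035918e-12 F/cm
Step 2: W in cm = 0.48 * 1e-4 = 4.80e-05 cm
Step 3: C = 1.035918e-12 * 1.946e-05 / 4.80e-05 = 4.199784e-13 F
Step 4: C = 419.98 fF

419.98


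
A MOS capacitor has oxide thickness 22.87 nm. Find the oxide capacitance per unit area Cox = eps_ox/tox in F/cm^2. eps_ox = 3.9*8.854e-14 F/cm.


Step 1: eps_ox = 3.9 * 8.854e-14 = 3.45306e-13 F/cm
Step 2: tox in cm = 22.87 nm * 1e-7 = 2.2870e-06 cm
Step 3: Cox = 3.45306e-13 / 2.2870e-06 = 1.51e-07 F/cm^2

1.51e-07


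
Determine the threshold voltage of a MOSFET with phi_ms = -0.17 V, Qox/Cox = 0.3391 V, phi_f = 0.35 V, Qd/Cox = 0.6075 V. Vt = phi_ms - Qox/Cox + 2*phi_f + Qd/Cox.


Step 1: Vt = phi_ms - Qox/Cox + 2*phi_f + Qd/Cox
Step 2: Vt = -0.17 - 0.3391 + 2*0.35 + 0.6075
Step 3: Vt = -0.17 - 0.3391 + 0.7 + 0.6075
Step 4: Vt = 0.7984 V

0.7984


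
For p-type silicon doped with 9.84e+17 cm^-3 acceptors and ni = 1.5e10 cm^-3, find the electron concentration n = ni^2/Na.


Step 1: Majority hole concentration p ≈ Na = 9.84e+17 cm^-3
Step 2: n = ni^2 / Na = (1.5e10)^2 / 9.84e+17
Step 3: n = 2.29e+02 cm^-3

2.29e+02


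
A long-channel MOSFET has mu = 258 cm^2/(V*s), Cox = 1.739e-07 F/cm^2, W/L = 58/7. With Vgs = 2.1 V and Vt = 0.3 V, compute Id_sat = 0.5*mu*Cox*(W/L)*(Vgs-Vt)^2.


Step 1: Overdrive voltage Vov = Vgs - Vt = 2.1 - 0.3 = 1.8 V
Step 2: W/L = 58/7 = 8.28571
Step 3: Id = 0.5 * 258 * 1.739e-07 * 8.28571 * 1.8^2
Step 4: Id = 6.02e-04 A

6.02e-04


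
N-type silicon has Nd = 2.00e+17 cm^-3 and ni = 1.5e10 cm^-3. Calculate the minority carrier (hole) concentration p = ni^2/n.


Step 1: Since Nd >> ni, n ≈ Nd = 2.00e+17 cm^-3
Step 2: p = ni^2 / n = (1.5e10)^2 / 2.00e+17
Step 3: p = 2.25e20 / 2.00e+17 = 1.13e+03 cm^-3

1.13e+03


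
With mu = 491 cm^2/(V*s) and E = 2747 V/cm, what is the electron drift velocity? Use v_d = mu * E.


Step 1: v_d = mu * E
Step 2: v_d = 491 * 2747 = 1348777
Step 3: v_d = 1.35e+06 cm/s

1.35e+06


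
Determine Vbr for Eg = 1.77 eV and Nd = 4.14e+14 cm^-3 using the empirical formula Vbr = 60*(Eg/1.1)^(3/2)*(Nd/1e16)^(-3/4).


Step 1: Eg/1.1 = 1.77/1.1 = 1.609091
Step 2: (Eg/1.1)^1.5 = 1.609091^1.5 = 2.041131
Step 3: (Nd/1e16)^(-0.75) = (0.0414)^(-0.75) = 10.895565
Step 4: Vbr = 60 * 2.041131 * 10.895565 = 1334.4 V

1334.4


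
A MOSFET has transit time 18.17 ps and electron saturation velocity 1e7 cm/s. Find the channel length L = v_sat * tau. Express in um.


Step 1: tau in seconds = 18.17 ps * 1e-12 = 1.8170e-11 s
Step 2: L = v_sat * tau = 1e7 * 1.8170e-11 = 1.8170e-04 cm
Step 3: L in um = 1.8170e-04 * 1e4 = 1.817 um

1.817


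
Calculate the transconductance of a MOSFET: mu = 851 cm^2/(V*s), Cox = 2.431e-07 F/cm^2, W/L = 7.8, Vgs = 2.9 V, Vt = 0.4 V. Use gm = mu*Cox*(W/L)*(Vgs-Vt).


Step 1: Vov = Vgs - Vt = 2.9 - 0.4 = 2.5 V
Step 2: gm = mu * Cox * (W/L) * Vov
Step 3: gm = 851 * 2.431e-07 * 7.8 * 2.5 = 4.03e-03 S

4.03e-03


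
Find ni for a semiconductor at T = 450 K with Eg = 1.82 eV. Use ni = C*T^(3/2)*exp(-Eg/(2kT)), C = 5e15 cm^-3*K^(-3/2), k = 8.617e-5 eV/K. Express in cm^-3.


Step 1: Compute kT = 8.617e-5 * 450 = 0.0387765 eV
Step 2: Exponent = -Eg/(2kT) = -1.82/(2*0.0387765) = -23.46782
Step 3: T^(3/2) = 450^1.5 = 9545.94
Step 4: ni = 5e15 * 9545.94 * exp(-23.46782) = 3.07e+09 cm^-3

3.07e+09


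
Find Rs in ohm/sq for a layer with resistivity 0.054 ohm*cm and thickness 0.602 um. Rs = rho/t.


Step 1: Convert thickness to cm: t = 0.602 um = 6.0200e-05 cm
Step 2: Rs = rho / t = 0.054 / 6.0200e-05
Step 3: Rs = 897.0 ohm/sq

897.0


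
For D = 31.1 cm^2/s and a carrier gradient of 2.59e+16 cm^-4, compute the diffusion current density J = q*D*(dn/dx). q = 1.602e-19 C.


Step 1: J = q * D * (dn/dx)
Step 2: J = 1.602e-19 * 31.1 * 2.59e+16
Step 3: J = 1.29e-01 A/cm^2

1.29e-01


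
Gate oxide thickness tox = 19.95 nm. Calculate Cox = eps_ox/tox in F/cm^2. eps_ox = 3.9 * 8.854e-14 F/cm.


Step 1: eps_ox = 3.9 * 8.854e-14 = 3.45306e-13 F/cm
Step 2: tox in cm = 19.95 nm * 1e-7 = 1.9950e-06 cm
Step 3: Cox = 3.45306e-13 / 1.9950e-06 = 1.73e-07 F/cm^2

1.73e-07


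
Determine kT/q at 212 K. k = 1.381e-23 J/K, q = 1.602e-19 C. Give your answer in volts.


Step 1: kT = 1.381e-23 * 212 = 2.92772e-21 J
Step 2: Vt = kT/q = 2.92772e-21 / 1.602e-19
Step 3: Vt = 0.01828 V

0.01828


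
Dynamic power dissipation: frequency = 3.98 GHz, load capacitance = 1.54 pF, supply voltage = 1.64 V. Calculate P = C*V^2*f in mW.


Step 1: V^2 = 1.64^2 = 2.6896 V^2
Step 2: P = C*V^2*f = 1.54e-12 F * 2.6896 * 3.98e9 Hz
Step 3: P = 1.648509632e-02 W
Step 4: P = 16.485 mW

16.485


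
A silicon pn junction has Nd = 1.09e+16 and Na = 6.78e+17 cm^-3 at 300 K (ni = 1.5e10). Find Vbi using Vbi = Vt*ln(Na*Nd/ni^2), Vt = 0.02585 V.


Step 1: Compute Na*Nd/ni^2 = 6.78e+17 * 1.09e+16 / (1.5e10)^2 = 3.2845e+13
Step 2: ln(3.2845e+13) = 31.1228
Step 3: Vbi = 0.02585 * 31.1228 = 0.805 V

0.805


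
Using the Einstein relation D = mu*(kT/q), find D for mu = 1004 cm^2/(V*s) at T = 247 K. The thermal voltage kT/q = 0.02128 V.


Step 1: D = mu * (kT/q)
Step 2: D = 1004 * 0.02128
Step 3: D = 21.37 cm^2/s

21.37


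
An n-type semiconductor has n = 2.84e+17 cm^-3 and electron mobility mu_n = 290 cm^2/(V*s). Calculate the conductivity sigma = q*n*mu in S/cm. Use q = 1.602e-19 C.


Step 1: sigma = q * n * mu
Step 2: sigma = 1.602e-19 * 2.84e+17 * 290
Step 3: sigma = 1.319e+01 S/cm

1.319e+01


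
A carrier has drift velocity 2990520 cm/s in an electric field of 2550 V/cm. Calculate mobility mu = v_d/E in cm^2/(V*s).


Step 1: mu = v_d / E
Step 2: mu = 2990520 / 2550
Step 3: mu = 1172.75 cm^2/(V*s)

1172.75


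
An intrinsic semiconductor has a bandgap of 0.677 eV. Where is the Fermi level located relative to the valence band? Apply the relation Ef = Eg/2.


Step 1: For an intrinsic semiconductor, the Fermi level sits at midgap.
Step 2: Ef = Eg / 2 = 0.677 / 2 = 0.3385 eV

0.3385


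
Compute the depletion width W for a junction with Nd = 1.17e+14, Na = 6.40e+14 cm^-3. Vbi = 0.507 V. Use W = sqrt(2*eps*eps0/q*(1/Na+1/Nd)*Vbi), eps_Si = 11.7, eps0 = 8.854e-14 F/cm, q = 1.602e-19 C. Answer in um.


Step 1: 1/Na + 1/Nd = 1/6.40e+14 + 1/1.17e+14 = 1.01095e-14
Step 2: 2*eps*eps0/q = 2*11.7*8.854e-14/1.602e-19 = 1.293281e+07
Step 3: W^2 = 1.293281e+07 * 1.01095e-14 * 0.507 = 6.62873e-08
Step 4: W = sqrt(6.62873e-08) = 2.575e-04 cm = 2.575 um

2.575


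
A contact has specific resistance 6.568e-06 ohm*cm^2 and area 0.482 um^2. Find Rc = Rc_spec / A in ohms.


Step 1: Convert area to cm^2: 0.482 um^2 = 4.8200e-09 cm^2
Step 2: Rc = Rc_spec / A = 6.568e-06 / 4.8200e-09
Step 3: Rc = 1.36e+03 ohms

1.36e+03


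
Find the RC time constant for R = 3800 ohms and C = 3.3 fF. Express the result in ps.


Step 1: tau = R * C
Step 2: tau = 3800 * 3.3 fF = 3800 * 3.3e-15 F
Step 3: tau = 1.254e-11 s = 12.54 ps

12.54


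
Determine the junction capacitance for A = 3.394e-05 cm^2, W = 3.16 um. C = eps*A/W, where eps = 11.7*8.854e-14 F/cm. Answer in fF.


Step 1: eps_Si = 11.7 * 8.854e-14 = 1.035918e-12 F/cm
Step 2: W in cm = 3.16 * 1e-4 = 3.16e-04 cm
Step 3: C = 1.035918e-12 * 3.394e-05 / 3.16e-04 = 1.112628e-13 F
Step 4: C = 111.26 fF

111.26


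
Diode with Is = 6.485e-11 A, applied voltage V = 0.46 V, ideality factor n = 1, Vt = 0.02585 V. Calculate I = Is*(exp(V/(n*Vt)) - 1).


Step 1: V/(n*Vt) = 0.46/(1*0.02585) = 17.7950
Step 2: exp(17.7950) = 5.3490e+07
Step 3: I = 6.485e-11 * (5.3490e+07 - 1) = 3.47e-03 A

3.47e-03


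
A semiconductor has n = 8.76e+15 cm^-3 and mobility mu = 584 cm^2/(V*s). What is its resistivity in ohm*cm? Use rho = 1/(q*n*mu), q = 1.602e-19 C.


Step 1: sigma = q * n * mu = 1.602e-19 * 8.76e+15 * 584 = 8.19558e-01 S/cm
Step 2: rho = 1 / sigma = 1 / 8.19558e-01 = 1.22 ohm*cm

1.22


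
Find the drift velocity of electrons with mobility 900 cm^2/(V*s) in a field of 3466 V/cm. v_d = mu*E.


Step 1: v_d = mu * E
Step 2: v_d = 900 * 3466 = 3119400
Step 3: v_d = 3.12e+06 cm/s

3.12e+06


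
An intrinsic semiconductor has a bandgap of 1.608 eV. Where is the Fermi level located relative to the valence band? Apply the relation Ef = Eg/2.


Step 1: For an intrinsic semiconductor, the Fermi level sits at midgap.
Step 2: Ef = Eg / 2 = 1.608 / 2 = 0.804 eV

0.804


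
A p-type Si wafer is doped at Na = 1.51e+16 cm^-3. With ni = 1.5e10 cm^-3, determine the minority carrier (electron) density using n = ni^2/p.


Step 1: Majority hole concentration p ≈ Na = 1.51e+16 cm^-3
Step 2: n = ni^2 / Na = (1.5e10)^2 / 1.51e+16
Step 3: n = 1.49e+04 cm^-3

1.49e+04


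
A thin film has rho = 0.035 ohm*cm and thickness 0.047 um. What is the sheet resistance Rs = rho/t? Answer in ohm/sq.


Step 1: Convert thickness to cm: t = 0.047 um = 4.7000e-06 cm
Step 2: Rs = rho / t = 0.035 / 4.7000e-06
Step 3: Rs = 7446.8 ohm/sq

7446.8


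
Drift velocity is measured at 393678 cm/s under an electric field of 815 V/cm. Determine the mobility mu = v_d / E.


Step 1: mu = v_d / E
Step 2: mu = 393678 / 815
Step 3: mu = 483.04 cm^2/(V*s)

483.04


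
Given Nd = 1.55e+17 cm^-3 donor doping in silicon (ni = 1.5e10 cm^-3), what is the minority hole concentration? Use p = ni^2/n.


Step 1: Since Nd >> ni, n ≈ Nd = 1.55e+17 cm^-3
Step 2: p = ni^2 / n = (1.5e10)^2 / 1.55e+17
Step 3: p = 2.25e20 / 1.55e+17 = 1.45e+03 cm^-3

1.45e+03


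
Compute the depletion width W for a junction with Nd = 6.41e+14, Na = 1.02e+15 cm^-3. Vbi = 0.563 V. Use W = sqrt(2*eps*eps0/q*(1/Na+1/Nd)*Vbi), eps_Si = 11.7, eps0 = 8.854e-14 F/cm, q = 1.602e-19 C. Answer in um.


Step 1: 1/Na + 1/Nd = 1/1.02e+15 + 1/6.41e+14 = 2.54045e-15
Step 2: 2*eps*eps0/q = 2*11.7*8.854e-14/1.602e-19 = 1.293281e+07
Step 3: W^2 = 1.293281e+07 * 2.54045e-15 * 0.563 = 1.84975e-08
Step 4: W = sqrt(1.84975e-08) = 1.360e-04 cm = 1.36 um

1.36


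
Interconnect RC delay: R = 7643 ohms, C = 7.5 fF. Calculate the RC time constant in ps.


Step 1: tau = R * C
Step 2: tau = 7643 * 7.5 fF = 7643 * 7.5e-15 F
Step 3: tau = 5.73225e-11 s = 57.3225 ps

57.3225


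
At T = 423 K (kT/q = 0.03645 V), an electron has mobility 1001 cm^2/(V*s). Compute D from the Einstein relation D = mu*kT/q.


Step 1: D = mu * (kT/q)
Step 2: D = 1001 * 0.03645
Step 3: D = 36.49 cm^2/s

36.49


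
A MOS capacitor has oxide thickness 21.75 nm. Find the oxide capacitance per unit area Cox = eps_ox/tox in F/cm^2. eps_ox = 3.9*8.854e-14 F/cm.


Step 1: eps_ox = 3.9 * 8.854e-14 = 3.45306e-13 F/cm
Step 2: tox in cm = 21.75 nm * 1e-7 = 2.1750e-06 cm
Step 3: Cox = 3.45306e-13 / 2.1750e-06 = 1.59e-07 F/cm^2

1.59e-07


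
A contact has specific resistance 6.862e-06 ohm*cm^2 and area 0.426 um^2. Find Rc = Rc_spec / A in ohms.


Step 1: Convert area to cm^2: 0.426 um^2 = 4.2600e-09 cm^2
Step 2: Rc = Rc_spec / A = 6.862e-06 / 4.2600e-09
Step 3: Rc = 1.61e+03 ohms

1.61e+03


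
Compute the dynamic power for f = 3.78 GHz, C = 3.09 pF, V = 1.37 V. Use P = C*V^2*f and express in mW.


Step 1: V^2 = 1.37^2 = 1.8769 V^2
Step 2: P = C*V^2*f = 3.09e-12 F * 1.8769 * 3.78e9 Hz
Step 3: P = 2.192256738e-02 W
Step 4: P = 21.923 mW

21.923


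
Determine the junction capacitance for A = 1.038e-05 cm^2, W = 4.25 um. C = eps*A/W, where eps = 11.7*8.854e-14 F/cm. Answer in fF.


Step 1: eps_Si = 11.7 * 8.854e-14 = 1.035918e-12 F/cm
Step 2: W in cm = 4.25 * 1e-4 = 4.25e-04 cm
Step 3: C = 1.035918e-12 * 1.038e-05 / 4.25e-04 = 2.530077e-14 F
Step 4: C = 25.3 fF

25.3


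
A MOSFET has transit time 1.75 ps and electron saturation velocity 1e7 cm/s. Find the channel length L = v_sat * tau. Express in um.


Step 1: tau in seconds = 1.75 ps * 1e-12 = 1.7500e-12 s
Step 2: L = v_sat * tau = 1e7 * 1.7500e-12 = 1.7500e-05 cm
Step 3: L in um = 1.7500e-05 * 1e4 = 0.175 um

0.175


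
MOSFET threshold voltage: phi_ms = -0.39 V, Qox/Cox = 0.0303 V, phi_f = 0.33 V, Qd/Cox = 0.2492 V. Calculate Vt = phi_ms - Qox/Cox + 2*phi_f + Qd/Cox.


Step 1: Vt = phi_ms - Qox/Cox + 2*phi_f + Qd/Cox
Step 2: Vt = -0.39 - 0.0303 + 2*0.33 + 0.2492
Step 3: Vt = -0.39 - 0.0303 + 0.66 + 0.2492
Step 4: Vt = 0.4889 V

0.4889


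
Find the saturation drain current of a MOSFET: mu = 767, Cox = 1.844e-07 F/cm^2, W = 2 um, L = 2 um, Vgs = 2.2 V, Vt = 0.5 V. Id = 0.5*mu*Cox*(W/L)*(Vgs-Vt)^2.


Step 1: Overdrive voltage Vov = Vgs - Vt = 2.2 - 0.5 = 1.7 V
Step 2: W/L = 2/2 = 1
Step 3: Id = 0.5 * 767 * 1.844e-07 * 1 * 1.7^2
Step 4: Id = 2.04e-04 A

2.04e-04


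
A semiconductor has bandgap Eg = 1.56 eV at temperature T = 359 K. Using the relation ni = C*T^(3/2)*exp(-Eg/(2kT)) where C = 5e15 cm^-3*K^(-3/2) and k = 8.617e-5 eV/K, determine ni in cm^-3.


Step 1: Compute kT = 8.617e-5 * 359 = 0.03093503 eV
Step 2: Exponent = -Eg/(2kT) = -1.56/(2*0.03093503) = -25.21413
Step 3: T^(3/2) = 359^1.5 = 6802.08
Step 4: ni = 5e15 * 6802.08 * exp(-25.21413) = 3.81e+08 cm^-3

3.81e+08


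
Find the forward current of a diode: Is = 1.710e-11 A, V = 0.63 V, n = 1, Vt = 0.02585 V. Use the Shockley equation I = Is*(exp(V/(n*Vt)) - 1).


Step 1: V/(n*Vt) = 0.63/(1*0.02585) = 24.3714
Step 2: exp(24.3714) = 3.8403e+10
Step 3: I = 1.710e-11 * (3.8403e+10 - 1) = 6.57e-01 A

6.57e-01


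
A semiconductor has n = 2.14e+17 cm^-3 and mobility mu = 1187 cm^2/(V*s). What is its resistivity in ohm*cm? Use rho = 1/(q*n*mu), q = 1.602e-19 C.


Step 1: sigma = q * n * mu = 1.602e-19 * 2.14e+17 * 1187 = 4.06937e+01 S/cm
Step 2: rho = 1 / sigma = 1 / 4.06937e+01 = 0.02457 ohm*cm

0.02457


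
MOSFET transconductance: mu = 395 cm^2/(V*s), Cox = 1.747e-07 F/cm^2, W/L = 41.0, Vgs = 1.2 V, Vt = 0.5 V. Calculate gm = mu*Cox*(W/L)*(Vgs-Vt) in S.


Step 1: Vov = Vgs - Vt = 1.2 - 0.5 = 0.7 V
Step 2: gm = mu * Cox * (W/L) * Vov
Step 3: gm = 395 * 1.747e-07 * 41.0 * 0.7 = 1.98e-03 S

1.98e-03


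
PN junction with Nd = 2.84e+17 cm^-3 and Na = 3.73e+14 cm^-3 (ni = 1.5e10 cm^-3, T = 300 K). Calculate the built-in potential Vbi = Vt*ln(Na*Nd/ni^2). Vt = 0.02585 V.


Step 1: Compute Na*Nd/ni^2 = 3.73e+14 * 2.84e+17 / (1.5e10)^2 = 4.7081e+11
Step 2: ln(4.7081e+11) = 26.8777
Step 3: Vbi = 0.02585 * 26.8777 = 0.695 V

0.695


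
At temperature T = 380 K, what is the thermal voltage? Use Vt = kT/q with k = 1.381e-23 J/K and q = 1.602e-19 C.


Step 1: kT = 1.381e-23 * 380 = 5.2478e-21 J
Step 2: Vt = kT/q = 5.2478e-21 / 1.602e-19
Step 3: Vt = 0.03276 V

0.03276


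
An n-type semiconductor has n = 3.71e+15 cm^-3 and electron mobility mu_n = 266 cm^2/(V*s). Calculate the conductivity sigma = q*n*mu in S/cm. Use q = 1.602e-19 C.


Step 1: sigma = q * n * mu
Step 2: sigma = 1.602e-19 * 3.71e+15 * 266
Step 3: sigma = 1.581e-01 S/cm

1.581e-01


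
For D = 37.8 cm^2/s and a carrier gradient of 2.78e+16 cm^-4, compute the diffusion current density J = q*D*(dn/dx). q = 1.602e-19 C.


Step 1: J = q * D * (dn/dx)
Step 2: J = 1.602e-19 * 37.8 * 2.78e+16
Step 3: J = 1.68e-01 A/cm^2

1.68e-01


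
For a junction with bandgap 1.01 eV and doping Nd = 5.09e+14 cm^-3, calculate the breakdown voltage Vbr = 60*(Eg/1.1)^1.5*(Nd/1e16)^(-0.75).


Step 1: Eg/1.1 = 1.01/1.1 = 0.918182
Step 2: (Eg/1.1)^1.5 = 0.918182^1.5 = 0.879819
Step 3: (Nd/1e16)^(-0.75) = (0.0509)^(-0.75) = 9.331719
Step 4: Vbr = 60 * 0.879819 * 9.331719 = 492.6 V

492.6


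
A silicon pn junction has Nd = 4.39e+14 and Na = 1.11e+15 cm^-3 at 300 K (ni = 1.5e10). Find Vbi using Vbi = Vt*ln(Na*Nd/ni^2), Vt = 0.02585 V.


Step 1: Compute Na*Nd/ni^2 = 1.11e+15 * 4.39e+14 / (1.5e10)^2 = 2.1657e+09
Step 2: ln(2.1657e+09) = 21.4960
Step 3: Vbi = 0.02585 * 21.4960 = 0.556 V

0.556


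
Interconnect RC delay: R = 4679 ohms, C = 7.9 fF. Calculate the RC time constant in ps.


Step 1: tau = R * C
Step 2: tau = 4679 * 7.9 fF = 4679 * 7.9e-15 F
Step 3: tau = 3.69641e-11 s = 36.9641 ps

36.9641


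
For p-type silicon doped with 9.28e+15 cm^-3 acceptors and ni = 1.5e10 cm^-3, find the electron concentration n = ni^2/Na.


Step 1: Majority hole concentration p ≈ Na = 9.28e+15 cm^-3
Step 2: n = ni^2 / Na = (1.5e10)^2 / 9.28e+15
Step 3: n = 2.42e+04 cm^-3

2.42e+04


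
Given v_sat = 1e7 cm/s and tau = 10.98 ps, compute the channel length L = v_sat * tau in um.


Step 1: tau in seconds = 10.98 ps * 1e-12 = 1.0980e-11 s
Step 2: L = v_sat * tau = 1e7 * 1.0980e-11 = 1.0980e-04 cm
Step 3: L in um = 1.0980e-04 * 1e4 = 1.098 um

1.098


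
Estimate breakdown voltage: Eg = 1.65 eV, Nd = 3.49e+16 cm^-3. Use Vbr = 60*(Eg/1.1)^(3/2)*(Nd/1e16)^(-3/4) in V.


Step 1: Eg/1.1 = 1.65/1.1 = 1.500000
Step 2: (Eg/1.1)^1.5 = 1.500000^1.5 = 1.837117
Step 3: (Nd/1e16)^(-0.75) = (3.49)^(-0.75) = 0.391634
Step 4: Vbr = 60 * 1.837117 * 0.391634 = 43.2 V

43.2


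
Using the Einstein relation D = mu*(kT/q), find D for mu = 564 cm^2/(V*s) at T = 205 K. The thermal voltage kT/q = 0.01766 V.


Step 1: D = mu * (kT/q)
Step 2: D = 564 * 0.01766
Step 3: D = 9.96 cm^2/s

9.96


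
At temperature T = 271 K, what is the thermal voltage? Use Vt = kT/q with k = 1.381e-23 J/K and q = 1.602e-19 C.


Step 1: kT = 1.381e-23 * 271 = 3.74251e-21 J
Step 2: Vt = kT/q = 3.74251e-21 / 1.602e-19
Step 3: Vt = 0.02336 V

0.02336


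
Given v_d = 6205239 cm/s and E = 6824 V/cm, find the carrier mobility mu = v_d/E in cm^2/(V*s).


Step 1: mu = v_d / E
Step 2: mu = 6205239 / 6824
Step 3: mu = 909.33 cm^2/(V*s)

909.33


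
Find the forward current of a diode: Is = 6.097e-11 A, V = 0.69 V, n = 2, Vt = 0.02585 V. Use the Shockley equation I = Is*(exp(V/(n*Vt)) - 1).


Step 1: V/(n*Vt) = 0.69/(2*0.02585) = 13.3462
Step 2: exp(13.3462) = 6.2543e+05
Step 3: I = 6.097e-11 * (6.2543e+05 - 1) = 3.81e-05 A

3.81e-05


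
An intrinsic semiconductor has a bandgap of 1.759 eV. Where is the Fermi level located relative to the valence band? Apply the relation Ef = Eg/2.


Step 1: For an intrinsic semiconductor, the Fermi level sits at midgap.
Step 2: Ef = Eg / 2 = 1.759 / 2 = 0.8795 eV

0.8795


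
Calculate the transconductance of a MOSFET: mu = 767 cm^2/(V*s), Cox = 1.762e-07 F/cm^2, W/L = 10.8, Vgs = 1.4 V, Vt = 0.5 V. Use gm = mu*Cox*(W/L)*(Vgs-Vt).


Step 1: Vov = Vgs - Vt = 1.4 - 0.5 = 0.9 V
Step 2: gm = mu * Cox * (W/L) * Vov
Step 3: gm = 767 * 1.762e-07 * 10.8 * 0.9 = 1.31e-03 S

1.31e-03


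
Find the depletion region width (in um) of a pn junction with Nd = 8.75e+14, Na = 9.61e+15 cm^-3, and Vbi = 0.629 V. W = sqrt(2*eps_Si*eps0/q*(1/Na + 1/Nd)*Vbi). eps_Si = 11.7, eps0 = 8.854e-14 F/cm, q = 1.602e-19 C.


Step 1: 1/Na + 1/Nd = 1/9.61e+15 + 1/8.75e+14 = 1.24692e-15
Step 2: 2*eps*eps0/q = 2*11.7*8.854e-14/1.602e-19 = 1.293281e+07
Step 3: W^2 = 1.293281e+07 * 1.24692e-15 * 0.629 = 1.01434e-08
Step 4: W = sqrt(1.01434e-08) = 1.007e-04 cm = 1.007 um

1.007


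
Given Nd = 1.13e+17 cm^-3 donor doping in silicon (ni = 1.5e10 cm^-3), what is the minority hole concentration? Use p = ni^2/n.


Step 1: Since Nd >> ni, n ≈ Nd = 1.13e+17 cm^-3
Step 2: p = ni^2 / n = (1.5e10)^2 / 1.13e+17
Step 3: p = 2.25e20 / 1.13e+17 = 1.99e+03 cm^-3

1.99e+03


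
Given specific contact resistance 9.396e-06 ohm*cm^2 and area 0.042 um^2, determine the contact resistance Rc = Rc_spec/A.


Step 1: Convert area to cm^2: 0.042 um^2 = 4.2000e-10 cm^2
Step 2: Rc = Rc_spec / A = 9.396e-06 / 4.2000e-10
Step 3: Rc = 2.24e+04 ohms

2.24e+04


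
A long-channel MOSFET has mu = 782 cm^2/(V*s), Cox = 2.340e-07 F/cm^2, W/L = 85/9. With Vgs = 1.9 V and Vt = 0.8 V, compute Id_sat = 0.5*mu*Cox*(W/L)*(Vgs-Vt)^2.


Step 1: Overdrive voltage Vov = Vgs - Vt = 1.9 - 0.8 = 1.1 V
Step 2: W/L = 85/9 = 9.44444
Step 3: Id = 0.5 * 782 * 2.340e-07 * 9.44444 * 1.1^2
Step 4: Id = 1.05e-03 A

1.05e-03


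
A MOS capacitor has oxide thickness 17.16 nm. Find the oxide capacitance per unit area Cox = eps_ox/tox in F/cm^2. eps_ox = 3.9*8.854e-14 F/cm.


Step 1: eps_ox = 3.9 * 8.854e-14 = 3.45306e-13 F/cm
Step 2: tox in cm = 17.16 nm * 1e-7 = 1.7160e-06 cm
Step 3: Cox = 3.45306e-13 / 1.7160e-06 = 2.01e-07 F/cm^2

2.01e-07


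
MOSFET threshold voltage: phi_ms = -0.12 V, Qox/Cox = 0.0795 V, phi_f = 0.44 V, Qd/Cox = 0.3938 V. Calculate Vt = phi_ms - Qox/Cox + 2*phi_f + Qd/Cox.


Step 1: Vt = phi_ms - Qox/Cox + 2*phi_f + Qd/Cox
Step 2: Vt = -0.12 - 0.0795 + 2*0.44 + 0.3938
Step 3: Vt = -0.12 - 0.0795 + 0.88 + 0.3938
Step 4: Vt = 1.0743 V

1.0743


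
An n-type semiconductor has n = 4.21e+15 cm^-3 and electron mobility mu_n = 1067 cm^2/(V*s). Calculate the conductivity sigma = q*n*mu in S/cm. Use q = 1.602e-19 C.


Step 1: sigma = q * n * mu
Step 2: sigma = 1.602e-19 * 4.21e+15 * 1067
Step 3: sigma = 7.196e-01 S/cm

7.196e-01


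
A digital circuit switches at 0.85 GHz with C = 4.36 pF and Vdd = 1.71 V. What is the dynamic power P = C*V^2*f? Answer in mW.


Step 1: V^2 = 1.71^2 = 2.9241 V^2
Step 2: P = C*V^2*f = 4.36e-12 F * 2.9241 * 0.85e9 Hz
Step 3: P = 1.08367146e-02 W
Step 4: P = 10.837 mW

10.837


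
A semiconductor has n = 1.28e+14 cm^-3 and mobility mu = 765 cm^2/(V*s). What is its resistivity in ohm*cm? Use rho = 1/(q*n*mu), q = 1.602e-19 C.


Step 1: sigma = q * n * mu = 1.602e-19 * 1.28e+14 * 765 = 1.56868e-02 S/cm
Step 2: rho = 1 / sigma = 1 / 1.56868e-02 = 63.75 ohm*cm

63.75


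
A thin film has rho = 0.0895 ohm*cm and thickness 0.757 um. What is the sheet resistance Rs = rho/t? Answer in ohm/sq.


Step 1: Convert thickness to cm: t = 0.757 um = 7.5700e-05 cm
Step 2: Rs = rho / t = 0.0895 / 7.5700e-05
Step 3: Rs = 1182.3 ohm/sq

1182.3


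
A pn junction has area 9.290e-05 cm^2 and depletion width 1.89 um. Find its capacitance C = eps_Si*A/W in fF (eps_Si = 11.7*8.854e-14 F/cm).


Step 1: eps_Si = 11.7 * 8.854e-14 = 1.035918e-12 F/cm
Step 2: W in cm = 1.89 * 1e-4 = 1.89e-04 cm
Step 3: C = 1.035918e-12 * 9.290e-05 / 1.89e-04 = 5.091893e-13 F
Step 4: C = 509.19 fF

509.19


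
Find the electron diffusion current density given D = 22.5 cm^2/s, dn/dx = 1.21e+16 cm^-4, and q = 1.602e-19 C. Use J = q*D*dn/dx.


Step 1: J = q * D * (dn/dx)
Step 2: J = 1.602e-19 * 22.5 * 1.21e+16
Step 3: J = 4.36e-02 A/cm^2

4.36e-02


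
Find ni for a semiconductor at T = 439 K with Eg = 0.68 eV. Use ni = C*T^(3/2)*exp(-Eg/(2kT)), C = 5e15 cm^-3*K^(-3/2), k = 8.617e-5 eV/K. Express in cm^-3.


Step 1: Compute kT = 8.617e-5 * 439 = 0.03782863 eV
Step 2: Exponent = -Eg/(2kT) = -0.68/(2*0.03782863) = -8.98790
Step 3: T^(3/2) = 439^1.5 = 9198.07
Step 4: ni = 5e15 * 9198.07 * exp(-8.98790) = 5.74e+15 cm^-3

5.74e+15


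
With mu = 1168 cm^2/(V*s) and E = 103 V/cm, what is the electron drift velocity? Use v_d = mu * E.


Step 1: v_d = mu * E
Step 2: v_d = 1168 * 103 = 120304
Step 3: v_d = 1.20e+05 cm/s

1.20e+05


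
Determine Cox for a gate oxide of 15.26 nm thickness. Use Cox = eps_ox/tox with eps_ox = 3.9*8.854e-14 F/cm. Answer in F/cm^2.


Step 1: eps_ox = 3.9 * 8.854e-14 = 3.45306e-13 F/cm
Step 2: tox in cm = 15.26 nm * 1e-7 = 1.5260e-06 cm
Step 3: Cox = 3.45306e-13 / 1.5260e-06 = 2.26e-07 F/cm^2

2.26e-07


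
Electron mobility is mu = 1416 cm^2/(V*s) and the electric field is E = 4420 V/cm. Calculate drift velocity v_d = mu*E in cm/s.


Step 1: v_d = mu * E
Step 2: v_d = 1416 * 4420 = 6258720
Step 3: v_d = 6.26e+06 cm/s

6.26e+06


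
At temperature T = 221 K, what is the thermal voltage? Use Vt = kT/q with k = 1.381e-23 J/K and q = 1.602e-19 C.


Step 1: kT = 1.381e-23 * 221 = 3.05201e-21 J
Step 2: Vt = kT/q = 3.05201e-21 / 1.602e-19
Step 3: Vt = 0.01905 V

0.01905


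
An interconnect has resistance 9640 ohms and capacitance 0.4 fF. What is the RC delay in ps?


Step 1: tau = R * C
Step 2: tau = 9640 * 0.4 fF = 9640 * 4.0e-16 F
Step 3: tau = 3.856e-12 s = 3.856 ps

3.856


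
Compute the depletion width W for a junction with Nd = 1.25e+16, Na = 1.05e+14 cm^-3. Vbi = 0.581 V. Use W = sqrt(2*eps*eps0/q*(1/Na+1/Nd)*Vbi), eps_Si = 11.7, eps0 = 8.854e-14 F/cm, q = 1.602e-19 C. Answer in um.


Step 1: 1/Na + 1/Nd = 1/1.05e+14 + 1/1.25e+16 = 9.60381e-15
Step 2: 2*eps*eps0/q = 2*11.7*8.854e-14/1.602e-19 = 1.293281e+07
Step 3: W^2 = 1.293281e+07 * 9.60381e-15 * 0.581 = 7.21627e-08
Step 4: W = sqrt(7.21627e-08) = 2.686e-04 cm = 2.686 um

2.686


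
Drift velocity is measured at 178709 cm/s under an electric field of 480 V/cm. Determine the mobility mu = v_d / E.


Step 1: mu = v_d / E
Step 2: mu = 178709 / 480
Step 3: mu = 372.31 cm^2/(V*s)

372.31


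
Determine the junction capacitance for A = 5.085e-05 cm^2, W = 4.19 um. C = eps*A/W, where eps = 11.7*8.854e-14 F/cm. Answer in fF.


Step 1: eps_Si = 11.7 * 8.854e-14 = 1.035918e-12 F/cm
Step 2: W in cm = 4.19 * 1e-4 = 4.19e-04 cm
Step 3: C = 1.035918e-12 * 5.085e-05 / 4.19e-04 = 1.257194e-13 F
Step 4: C = 125.72 fF

125.72


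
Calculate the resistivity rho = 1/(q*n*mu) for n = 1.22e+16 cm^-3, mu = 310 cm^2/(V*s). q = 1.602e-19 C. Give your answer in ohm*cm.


Step 1: sigma = q * n * mu = 1.602e-19 * 1.22e+16 * 310 = 6.05876e-01 S/cm
Step 2: rho = 1 / sigma = 1 / 6.05876e-01 = 1.651 ohm*cm

1.651


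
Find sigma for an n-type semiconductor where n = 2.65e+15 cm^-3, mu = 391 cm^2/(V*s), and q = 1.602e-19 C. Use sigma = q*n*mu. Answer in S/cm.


Step 1: sigma = q * n * mu
Step 2: sigma = 1.602e-19 * 2.65e+15 * 391
Step 3: sigma = 1.660e-01 S/cm

1.660e-01


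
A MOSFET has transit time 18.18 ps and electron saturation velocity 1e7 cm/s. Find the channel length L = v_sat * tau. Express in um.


Step 1: tau in seconds = 18.18 ps * 1e-12 = 1.8180e-11 s
Step 2: L = v_sat * tau = 1e7 * 1.8180e-11 = 1.8180e-04 cm
Step 3: L in um = 1.8180e-04 * 1e4 = 1.818 um

1.818


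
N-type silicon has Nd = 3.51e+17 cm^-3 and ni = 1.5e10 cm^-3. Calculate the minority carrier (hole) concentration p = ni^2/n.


Step 1: Since Nd >> ni, n ≈ Nd = 3.51e+17 cm^-3
Step 2: p = ni^2 / n = (1.5e10)^2 / 3.51e+17
Step 3: p = 2.25e20 / 3.51e+17 = 6.41e+02 cm^-3

6.41e+02


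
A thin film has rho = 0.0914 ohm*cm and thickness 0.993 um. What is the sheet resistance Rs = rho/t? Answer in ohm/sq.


Step 1: Convert thickness to cm: t = 0.993 um = 9.9300e-05 cm
Step 2: Rs = rho / t = 0.0914 / 9.9300e-05
Step 3: Rs = 920.4 ohm/sq

920.4


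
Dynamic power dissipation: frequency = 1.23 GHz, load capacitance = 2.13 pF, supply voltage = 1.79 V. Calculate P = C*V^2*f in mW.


Step 1: V^2 = 1.79^2 = 3.2041 V^2
Step 2: P = C*V^2*f = 2.13e-12 F * 3.2041 * 1.23e9 Hz
Step 3: P = 8.39442159e-03 W
Step 4: P = 8.394 mW

8.394


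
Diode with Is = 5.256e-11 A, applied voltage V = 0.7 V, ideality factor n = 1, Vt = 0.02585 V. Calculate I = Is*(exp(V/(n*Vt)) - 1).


Step 1: V/(n*Vt) = 0.7/(1*0.02585) = 27.0793
Step 2: exp(27.0793) = 5.7596e+11
Step 3: I = 5.256e-11 * (5.7596e+11 - 1) = 3.03e+01 A

3.03e+01


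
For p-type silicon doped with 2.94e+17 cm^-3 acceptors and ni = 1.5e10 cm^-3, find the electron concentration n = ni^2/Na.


Step 1: Majority hole concentration p ≈ Na = 2.94e+17 cm^-3
Step 2: n = ni^2 / Na = (1.5e10)^2 / 2.94e+17
Step 3: n = 7.65e+02 cm^-3

7.65e+02


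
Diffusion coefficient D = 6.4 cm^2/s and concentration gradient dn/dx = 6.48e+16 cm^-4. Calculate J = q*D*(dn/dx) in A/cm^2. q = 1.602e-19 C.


Step 1: J = q * D * (dn/dx)
Step 2: J = 1.602e-19 * 6.4 * 6.48e+16
Step 3: J = 6.64e-02 A/cm^2

6.64e-02


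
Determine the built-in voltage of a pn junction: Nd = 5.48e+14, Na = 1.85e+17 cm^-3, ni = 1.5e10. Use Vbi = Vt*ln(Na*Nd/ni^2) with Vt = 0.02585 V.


Step 1: Compute Na*Nd/ni^2 = 1.85e+17 * 5.48e+14 / (1.5e10)^2 = 4.5058e+11
Step 2: ln(4.5058e+11) = 26.8338
Step 3: Vbi = 0.02585 * 26.8338 = 0.694 V

0.694


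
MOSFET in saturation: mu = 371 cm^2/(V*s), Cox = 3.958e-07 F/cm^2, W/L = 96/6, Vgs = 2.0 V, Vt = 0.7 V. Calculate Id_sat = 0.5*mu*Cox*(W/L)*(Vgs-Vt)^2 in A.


Step 1: Overdrive voltage Vov = Vgs - Vt = 2.0 - 0.7 = 1.3 V
Step 2: W/L = 96/6 = 16
Step 3: Id = 0.5 * 371 * 3.958e-07 * 16 * 1.3^2
Step 4: Id = 1.99e-03 A

1.99e-03


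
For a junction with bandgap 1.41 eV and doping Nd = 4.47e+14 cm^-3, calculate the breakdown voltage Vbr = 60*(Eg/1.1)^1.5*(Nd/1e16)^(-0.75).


Step 1: Eg/1.1 = 1.41/1.1 = 1.281818
Step 2: (Eg/1.1)^1.5 = 1.281818^1.5 = 1.451241
Step 3: (Nd/1e16)^(-0.75) = (0.0447)^(-0.75) = 10.286541
Step 4: Vbr = 60 * 1.451241 * 10.286541 = 895.7 V

895.7


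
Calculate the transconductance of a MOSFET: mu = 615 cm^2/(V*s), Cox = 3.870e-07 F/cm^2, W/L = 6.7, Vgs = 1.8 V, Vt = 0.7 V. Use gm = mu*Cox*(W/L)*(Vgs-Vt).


Step 1: Vov = Vgs - Vt = 1.8 - 0.7 = 1.1 V
Step 2: gm = mu * Cox * (W/L) * Vov
Step 3: gm = 615 * 3.870e-07 * 6.7 * 1.1 = 1.75e-03 S

1.75e-03


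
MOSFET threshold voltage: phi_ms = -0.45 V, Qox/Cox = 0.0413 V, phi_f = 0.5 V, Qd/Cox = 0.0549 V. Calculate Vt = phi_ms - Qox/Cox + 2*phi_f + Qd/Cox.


Step 1: Vt = phi_ms - Qox/Cox + 2*phi_f + Qd/Cox
Step 2: Vt = -0.45 - 0.0413 + 2*0.5 + 0.0549
Step 3: Vt = -0.45 - 0.0413 + 1.0 + 0.0549
Step 4: Vt = 0.5636 V

0.5636


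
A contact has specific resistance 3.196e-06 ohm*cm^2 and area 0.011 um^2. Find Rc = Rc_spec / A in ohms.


Step 1: Convert area to cm^2: 0.011 um^2 = 1.1000e-10 cm^2
Step 2: Rc = Rc_spec / A = 3.196e-06 / 1.1000e-10
Step 3: Rc = 2.91e+04 ohms

2.91e+04


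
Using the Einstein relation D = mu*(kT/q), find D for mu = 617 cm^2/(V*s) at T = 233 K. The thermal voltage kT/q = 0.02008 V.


Step 1: D = mu * (kT/q)
Step 2: D = 617 * 0.02008
Step 3: D = 12.39 cm^2/s

12.39


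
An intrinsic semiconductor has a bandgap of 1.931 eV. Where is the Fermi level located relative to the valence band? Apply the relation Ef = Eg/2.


Step 1: For an intrinsic semiconductor, the Fermi level sits at midgap.
Step 2: Ef = Eg / 2 = 1.931 / 2 = 0.9655 eV

0.9655


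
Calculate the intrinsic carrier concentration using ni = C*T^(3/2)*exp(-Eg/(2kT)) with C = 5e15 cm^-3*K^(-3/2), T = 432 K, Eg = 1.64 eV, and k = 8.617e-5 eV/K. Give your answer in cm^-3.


Step 1: Compute kT = 8.617e-5 * 432 = 0.03722544 eV
Step 2: Exponent = -Eg/(2kT) = -1.64/(2*0.03722544) = -22.02795
Step 3: T^(3/2) = 432^1.5 = 8978.95
Step 4: ni = 5e15 * 8978.95 * exp(-22.02795) = 1.22e+10 cm^-3

1.22e+10


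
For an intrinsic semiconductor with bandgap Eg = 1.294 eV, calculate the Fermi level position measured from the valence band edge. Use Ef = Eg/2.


Step 1: For an intrinsic semiconductor, the Fermi level sits at midgap.
Step 2: Ef = Eg / 2 = 1.294 / 2 = 0.647 eV

0.647


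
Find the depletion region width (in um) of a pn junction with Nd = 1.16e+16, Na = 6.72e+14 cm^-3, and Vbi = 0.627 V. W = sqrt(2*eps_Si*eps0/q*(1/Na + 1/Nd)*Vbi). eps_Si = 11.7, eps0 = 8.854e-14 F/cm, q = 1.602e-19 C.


Step 1: 1/Na + 1/Nd = 1/6.72e+14 + 1/1.16e+16 = 1.57430e-15
Step 2: 2*eps*eps0/q = 2*11.7*8.854e-14/1.602e-19 = 1.293281e+07
Step 3: W^2 = 1.293281e+07 * 1.57430e-15 * 0.627 = 1.27658e-08
Step 4: W = sqrt(1.27658e-08) = 1.130e-04 cm = 1.13 um

1.13


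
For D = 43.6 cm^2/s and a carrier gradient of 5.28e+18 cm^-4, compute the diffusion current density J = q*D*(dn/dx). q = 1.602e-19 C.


Step 1: J = q * D * (dn/dx)
Step 2: J = 1.602e-19 * 43.6 * 5.28e+18
Step 3: J = 3.69e+01 A/cm^2

3.69e+01


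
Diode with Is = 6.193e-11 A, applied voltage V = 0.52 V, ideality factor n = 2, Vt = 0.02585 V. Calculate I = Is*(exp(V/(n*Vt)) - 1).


Step 1: V/(n*Vt) = 0.52/(2*0.02585) = 10.0580
Step 2: exp(10.0580) = 2.3342e+04
Step 3: I = 6.193e-11 * (2.3342e+04 - 1) = 1.45e-06 A

1.45e-06


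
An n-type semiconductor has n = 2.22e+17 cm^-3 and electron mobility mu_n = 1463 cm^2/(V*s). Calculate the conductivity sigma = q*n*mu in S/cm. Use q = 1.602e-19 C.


Step 1: sigma = q * n * mu
Step 2: sigma = 1.602e-19 * 2.22e+17 * 1463
Step 3: sigma = 5.203e+01 S/cm

5.203e+01


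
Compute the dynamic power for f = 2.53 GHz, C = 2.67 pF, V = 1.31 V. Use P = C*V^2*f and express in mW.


Step 1: V^2 = 1.31^2 = 1.7161 V^2
Step 2: P = C*V^2*f = 2.67e-12 F * 1.7161 * 2.53e9 Hz
Step 3: P = 1.159242711e-02 W
Step 4: P = 11.592 mW

11.592


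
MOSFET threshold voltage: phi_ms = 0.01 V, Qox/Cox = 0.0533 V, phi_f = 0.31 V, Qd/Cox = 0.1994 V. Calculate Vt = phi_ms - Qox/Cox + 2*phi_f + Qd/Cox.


Step 1: Vt = phi_ms - Qox/Cox + 2*phi_f + Qd/Cox
Step 2: Vt = 0.01 - 0.0533 + 2*0.31 + 0.1994
Step 3: Vt = 0.01 - 0.0533 + 0.62 + 0.1994
Step 4: Vt = 0.7761 V

0.7761


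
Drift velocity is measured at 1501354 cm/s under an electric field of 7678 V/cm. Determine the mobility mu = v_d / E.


Step 1: mu = v_d / E
Step 2: mu = 1501354 / 7678
Step 3: mu = 195.54 cm^2/(V*s)

195.54


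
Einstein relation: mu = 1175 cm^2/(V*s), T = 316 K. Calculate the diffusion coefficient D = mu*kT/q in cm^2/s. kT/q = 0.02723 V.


Step 1: D = mu * (kT/q)
Step 2: D = 1175 * 0.02723
Step 3: D = 32.0 cm^2/s

32.0


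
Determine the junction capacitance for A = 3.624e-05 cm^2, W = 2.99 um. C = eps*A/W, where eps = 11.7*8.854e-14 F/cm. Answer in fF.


Step 1: eps_Si = 11.7 * 8.854e-14 = 1.035918e-12 F/cm
Step 2: W in cm = 2.99 * 1e-4 = 2.99e-04 cm
Step 3: C = 1.035918e-12 * 3.624e-05 / 2.99e-04 = 1.255574e-13 F
Step 4: C = 125.56 fF

125.56


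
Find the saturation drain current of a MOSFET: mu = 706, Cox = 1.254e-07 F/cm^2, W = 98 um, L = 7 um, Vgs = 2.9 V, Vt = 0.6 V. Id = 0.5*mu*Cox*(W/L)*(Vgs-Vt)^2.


Step 1: Overdrive voltage Vov = Vgs - Vt = 2.9 - 0.6 = 2.3 V
Step 2: W/L = 98/7 = 14
Step 3: Id = 0.5 * 706 * 1.254e-07 * 14 * 2.3^2
Step 4: Id = 3.28e-03 A

3.28e-03


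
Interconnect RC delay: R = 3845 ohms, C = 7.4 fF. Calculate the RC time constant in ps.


Step 1: tau = R * C
Step 2: tau = 3845 * 7.4 fF = 3845 * 7.4e-15 F
Step 3: tau = 2.8453e-11 s = 28.453 ps

28.453


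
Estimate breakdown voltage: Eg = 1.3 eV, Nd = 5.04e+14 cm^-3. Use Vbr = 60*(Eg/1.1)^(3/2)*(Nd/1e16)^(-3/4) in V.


Step 1: Eg/1.1 = 1.3/1.1 = 1.181818
Step 2: (Eg/1.1)^1.5 = 1.181818^1.5 = 1.284772
Step 3: (Nd/1e16)^(-0.75) = (0.0504)^(-0.75) = 9.401066
Step 4: Vbr = 60 * 1.284772 * 9.401066 = 724.7 V

724.7


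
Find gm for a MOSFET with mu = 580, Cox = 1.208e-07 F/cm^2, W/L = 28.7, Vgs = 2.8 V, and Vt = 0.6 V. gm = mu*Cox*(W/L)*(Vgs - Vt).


Step 1: Vov = Vgs - Vt = 2.8 - 0.6 = 2.2 V
Step 2: gm = mu * Cox * (W/L) * Vov
Step 3: gm = 580 * 1.208e-07 * 28.7 * 2.2 = 4.42e-03 S

4.42e-03


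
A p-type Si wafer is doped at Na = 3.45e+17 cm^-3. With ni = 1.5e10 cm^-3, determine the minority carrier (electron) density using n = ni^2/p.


Step 1: Majority hole concentration p ≈ Na = 3.45e+17 cm^-3
Step 2: n = ni^2 / Na = (1.5e10)^2 / 3.45e+17
Step 3: n = 6.52e+02 cm^-3

6.52e+02


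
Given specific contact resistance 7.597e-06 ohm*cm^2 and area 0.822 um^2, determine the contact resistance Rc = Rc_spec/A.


Step 1: Convert area to cm^2: 0.822 um^2 = 8.2200e-09 cm^2
Step 2: Rc = Rc_spec / A = 7.597e-06 / 8.2200e-09
Step 3: Rc = 9.24e+02 ohms

9.24e+02


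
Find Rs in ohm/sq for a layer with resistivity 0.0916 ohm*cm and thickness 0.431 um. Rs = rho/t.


Step 1: Convert thickness to cm: t = 0.431 um = 4.3100e-05 cm
Step 2: Rs = rho / t = 0.0916 / 4.3100e-05
Step 3: Rs = 2125.3 ohm/sq

2125.3


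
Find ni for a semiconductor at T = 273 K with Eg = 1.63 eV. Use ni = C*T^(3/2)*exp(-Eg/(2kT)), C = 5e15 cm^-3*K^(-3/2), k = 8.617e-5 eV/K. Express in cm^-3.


Step 1: Compute kT = 8.617e-5 * 273 = 0.02352441 eV
Step 2: Exponent = -Eg/(2kT) = -1.63/(2*0.02352441) = -34.64486
Step 3: T^(3/2) = 273^1.5 = 4510.70
Step 4: ni = 5e15 * 4510.70 * exp(-34.64486) = 2.03e+04 cm^-3

2.03e+04


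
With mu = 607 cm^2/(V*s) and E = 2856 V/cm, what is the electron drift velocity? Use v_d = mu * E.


Step 1: v_d = mu * E
Step 2: v_d = 607 * 2856 = 1733592
Step 3: v_d = 1.73e+06 cm/s

1.73e+06


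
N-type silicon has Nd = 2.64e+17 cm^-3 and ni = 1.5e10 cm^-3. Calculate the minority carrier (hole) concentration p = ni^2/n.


Step 1: Since Nd >> ni, n ≈ Nd = 2.64e+17 cm^-3
Step 2: p = ni^2 / n = (1.5e10)^2 / 2.64e+17
Step 3: p = 2.25e20 / 2.64e+17 = 8.52e+02 cm^-3

8.52e+02


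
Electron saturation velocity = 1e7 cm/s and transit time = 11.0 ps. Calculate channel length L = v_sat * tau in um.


Step 1: tau in seconds = 11.0 ps * 1e-12 = 1.1000e-11 s
Step 2: L = v_sat * tau = 1e7 * 1.1000e-11 = 1.1000e-04 cm
Step 3: L in um = 1.1000e-04 * 1e4 = 1.1 um

1.1


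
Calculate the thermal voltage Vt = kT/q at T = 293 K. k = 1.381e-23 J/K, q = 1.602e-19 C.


Step 1: kT = 1.381e-23 * 293 = 4.04633e-21 J
Step 2: Vt = kT/q = 4.04633e-21 / 1.602e-19
Step 3: Vt = 0.02526 V

0.02526
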